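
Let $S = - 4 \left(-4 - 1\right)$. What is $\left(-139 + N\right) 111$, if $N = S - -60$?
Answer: $-6549$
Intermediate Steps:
$S = 20$ ($S = \left(-4\right) \left(-5\right) = 20$)
$N = 80$ ($N = 20 - -60 = 20 + 60 = 80$)
$\left(-139 + N\right) 111 = \left(-139 + 80\right) 111 = \left(-59\right) 111 = -6549$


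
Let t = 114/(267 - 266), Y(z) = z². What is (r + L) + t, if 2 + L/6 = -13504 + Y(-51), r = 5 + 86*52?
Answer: -60839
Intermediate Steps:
r = 4477 (r = 5 + 4472 = 4477)
t = 114 (t = 114/1 = 114*1 = 114)
L = -65430 (L = -12 + 6*(-13504 + (-51)²) = -12 + 6*(-13504 + 2601) = -12 + 6*(-10903) = -12 - 65418 = -65430)
(r + L) + t = (4477 - 65430) + 114 = -60953 + 114 = -60839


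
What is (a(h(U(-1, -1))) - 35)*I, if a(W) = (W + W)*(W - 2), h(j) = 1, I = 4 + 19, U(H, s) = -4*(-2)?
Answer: -851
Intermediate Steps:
U(H, s) = 8
I = 23
a(W) = 2*W*(-2 + W) (a(W) = (2*W)*(-2 + W) = 2*W*(-2 + W))
(a(h(U(-1, -1))) - 35)*I = (2*1*(-2 + 1) - 35)*23 = (2*1*(-1) - 35)*23 = (-2 - 35)*23 = -37*23 = -851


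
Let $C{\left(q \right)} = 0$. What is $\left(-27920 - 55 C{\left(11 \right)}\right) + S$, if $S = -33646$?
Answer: $-61566$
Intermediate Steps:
$\left(-27920 - 55 C{\left(11 \right)}\right) + S = \left(-27920 - 0\right) - 33646 = \left(-27920 + 0\right) - 33646 = -27920 - 33646 = -61566$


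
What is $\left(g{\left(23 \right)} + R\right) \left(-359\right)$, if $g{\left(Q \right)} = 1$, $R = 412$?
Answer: $-148267$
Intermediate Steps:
$\left(g{\left(23 \right)} + R\right) \left(-359\right) = \left(1 + 412\right) \left(-359\right) = 413 \left(-359\right) = -148267$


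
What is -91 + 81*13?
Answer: 962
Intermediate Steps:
-91 + 81*13 = -91 + 1053 = 962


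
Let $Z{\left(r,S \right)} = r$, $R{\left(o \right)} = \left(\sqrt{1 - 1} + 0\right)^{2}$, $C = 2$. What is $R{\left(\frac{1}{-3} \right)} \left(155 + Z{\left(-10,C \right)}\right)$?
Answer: $0$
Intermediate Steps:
$R{\left(o \right)} = 0$ ($R{\left(o \right)} = \left(\sqrt{0} + 0\right)^{2} = \left(0 + 0\right)^{2} = 0^{2} = 0$)
$R{\left(\frac{1}{-3} \right)} \left(155 + Z{\left(-10,C \right)}\right) = 0 \left(155 - 10\right) = 0 \cdot 145 = 0$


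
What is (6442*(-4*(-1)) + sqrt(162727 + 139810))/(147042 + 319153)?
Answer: 25768/466195 + sqrt(302537)/466195 ≈ 0.056453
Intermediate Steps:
(6442*(-4*(-1)) + sqrt(162727 + 139810))/(147042 + 319153) = (6442*4 + sqrt(302537))/466195 = (25768 + sqrt(302537))*(1/466195) = 25768/466195 + sqrt(302537)/466195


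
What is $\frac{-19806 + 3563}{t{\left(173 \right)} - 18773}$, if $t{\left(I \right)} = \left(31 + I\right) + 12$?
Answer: $\frac{16243}{18557} \approx 0.8753$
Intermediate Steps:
$t{\left(I \right)} = 43 + I$
$\frac{-19806 + 3563}{t{\left(173 \right)} - 18773} = \frac{-19806 + 3563}{\left(43 + 173\right) - 18773} = - \frac{16243}{216 - 18773} = - \frac{16243}{-18557} = \left(-16243\right) \left(- \frac{1}{18557}\right) = \frac{16243}{18557}$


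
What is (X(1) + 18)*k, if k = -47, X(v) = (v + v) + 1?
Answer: -987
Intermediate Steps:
X(v) = 1 + 2*v (X(v) = 2*v + 1 = 1 + 2*v)
(X(1) + 18)*k = ((1 + 2*1) + 18)*(-47) = ((1 + 2) + 18)*(-47) = (3 + 18)*(-47) = 21*(-47) = -987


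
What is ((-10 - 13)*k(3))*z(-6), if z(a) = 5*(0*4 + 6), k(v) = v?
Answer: -2070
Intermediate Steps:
z(a) = 30 (z(a) = 5*(0 + 6) = 5*6 = 30)
((-10 - 13)*k(3))*z(-6) = ((-10 - 13)*3)*30 = -23*3*30 = -69*30 = -2070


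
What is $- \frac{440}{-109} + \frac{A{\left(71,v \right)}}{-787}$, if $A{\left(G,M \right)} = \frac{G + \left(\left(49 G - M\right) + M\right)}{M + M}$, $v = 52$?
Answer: $\frac{17813085}{4460716} \approx 3.9933$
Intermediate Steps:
$A{\left(G,M \right)} = \frac{25 G}{M}$ ($A{\left(G,M \right)} = \frac{G + \left(\left(- M + 49 G\right) + M\right)}{2 M} = \left(G + 49 G\right) \frac{1}{2 M} = 50 G \frac{1}{2 M} = \frac{25 G}{M}$)
$- \frac{440}{-109} + \frac{A{\left(71,v \right)}}{-787} = - \frac{440}{-109} + \frac{25 \cdot 71 \cdot \frac{1}{52}}{-787} = \left(-440\right) \left(- \frac{1}{109}\right) + 25 \cdot 71 \cdot \frac{1}{52} \left(- \frac{1}{787}\right) = \frac{440}{109} + \frac{1775}{52} \left(- \frac{1}{787}\right) = \frac{440}{109} - \frac{1775}{40924} = \frac{17813085}{4460716}$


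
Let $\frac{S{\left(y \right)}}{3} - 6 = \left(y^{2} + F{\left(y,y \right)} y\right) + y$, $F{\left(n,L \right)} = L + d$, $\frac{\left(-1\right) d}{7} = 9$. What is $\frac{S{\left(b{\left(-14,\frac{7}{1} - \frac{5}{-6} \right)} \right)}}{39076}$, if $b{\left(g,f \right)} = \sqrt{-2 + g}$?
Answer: $- \frac{39}{19538} - \frac{186 i}{9769} \approx -0.0019961 - 0.01904 i$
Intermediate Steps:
$d = -63$ ($d = \left(-7\right) 9 = -63$)
$F{\left(n,L \right)} = -63 + L$ ($F{\left(n,L \right)} = L - 63 = -63 + L$)
$S{\left(y \right)} = 18 + 3 y + 3 y^{2} + 3 y \left(-63 + y\right)$ ($S{\left(y \right)} = 18 + 3 \left(\left(y^{2} + \left(-63 + y\right) y\right) + y\right) = 18 + 3 \left(\left(y^{2} + y \left(-63 + y\right)\right) + y\right) = 18 + 3 \left(y + y^{2} + y \left(-63 + y\right)\right) = 18 + \left(3 y + 3 y^{2} + 3 y \left(-63 + y\right)\right) = 18 + 3 y + 3 y^{2} + 3 y \left(-63 + y\right)$)
$\frac{S{\left(b{\left(-14,\frac{7}{1} - \frac{5}{-6} \right)} \right)}}{39076} = \frac{18 - 186 \sqrt{-2 - 14} + 6 \left(\sqrt{-2 - 14}\right)^{2}}{39076} = \left(18 - 186 \sqrt{-16} + 6 \left(\sqrt{-16}\right)^{2}\right) \frac{1}{39076} = \left(18 - 186 \cdot 4 i + 6 \left(4 i\right)^{2}\right) \frac{1}{39076} = \left(18 - 744 i + 6 \left(-16\right)\right) \frac{1}{39076} = \left(18 - 744 i - 96\right) \frac{1}{39076} = \left(-78 - 744 i\right) \frac{1}{39076} = - \frac{39}{19538} - \frac{186 i}{9769}$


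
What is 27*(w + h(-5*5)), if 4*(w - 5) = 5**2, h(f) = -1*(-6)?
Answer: 1863/4 ≈ 465.75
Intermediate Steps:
h(f) = 6
w = 45/4 (w = 5 + (1/4)*5**2 = 5 + (1/4)*25 = 5 + 25/4 = 45/4 ≈ 11.250)
27*(w + h(-5*5)) = 27*(45/4 + 6) = 27*(69/4) = 1863/4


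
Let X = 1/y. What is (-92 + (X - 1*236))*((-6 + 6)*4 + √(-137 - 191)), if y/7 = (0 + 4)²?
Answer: -36735*I*√82/56 ≈ -5940.2*I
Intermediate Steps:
y = 112 (y = 7*(0 + 4)² = 7*4² = 7*16 = 112)
X = 1/112 ≈ 0.0089286
(-92 + (X - 1*236))*((-6 + 6)*4 + √(-137 - 191)) = (-92 + (1/112 - 1*236))*((-6 + 6)*4 + √(-137 - 191)) = (-92 + (1/112 - 236))*(0*4 + √(-328)) = (-92 - 26431/112)*(0 + 2*I*√82) = -36735*I*√82/56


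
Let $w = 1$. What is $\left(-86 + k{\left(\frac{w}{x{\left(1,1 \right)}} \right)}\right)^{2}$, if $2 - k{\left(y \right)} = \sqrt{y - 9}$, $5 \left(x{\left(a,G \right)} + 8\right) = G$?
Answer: $\frac{274828}{39} + \frac{112 i \sqrt{3471}}{13} \approx 7046.9 + 507.58 i$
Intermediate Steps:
$x{\left(a,G \right)} = -8 + \frac{G}{5}$
$k{\left(y \right)} = 2 - \sqrt{-9 + y}$ ($k{\left(y \right)} = 2 - \sqrt{y - 9} = 2 - \sqrt{-9 + y}$)
$\left(-86 + k{\left(\frac{w}{x{\left(1,1 \right)}} \right)}\right)^{2} = \left(-86 + \left(2 - \sqrt{-9 + 1 \frac{1}{-8 + \frac{1}{5} \cdot 1}}\right)\right)^{2} = \left(-86 + \left(2 - \sqrt{-9 + 1 \frac{1}{-8 + \frac{1}{5}}}\right)\right)^{2} = \left(-86 + \left(2 - \sqrt{-9 + 1 \frac{1}{- \frac{39}{5}}}\right)\right)^{2} = \left(-86 + \left(2 - \sqrt{-9 + 1 \left(- \frac{5}{39}\right)}\right)\right)^{2} = \left(-86 + \left(2 - \sqrt{-9 - \frac{5}{39}}\right)\right)^{2} = \left(-86 + \left(2 - \sqrt{- \frac{356}{39}}\right)\right)^{2} = \left(-86 + \left(2 - \frac{2 i \sqrt{3471}}{39}\right)\right)^{2} = \left(-84 - \frac{2 i \sqrt{3471}}{39}\right)^{2}$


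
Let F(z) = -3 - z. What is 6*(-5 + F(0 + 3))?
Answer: -66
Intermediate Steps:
6*(-5 + F(0 + 3)) = 6*(-5 + (-3 - (0 + 3))) = 6*(-5 + (-3 - 1*3)) = 6*(-5 + (-3 - 3)) = 6*(-5 - 6) = 6*(-11) = -66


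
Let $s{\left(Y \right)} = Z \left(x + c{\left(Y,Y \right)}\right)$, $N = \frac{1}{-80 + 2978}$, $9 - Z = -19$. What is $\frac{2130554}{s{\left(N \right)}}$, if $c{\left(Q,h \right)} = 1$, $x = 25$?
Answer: $\frac{1065277}{364} \approx 2926.6$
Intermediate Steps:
$Z = 28$ ($Z = 9 - -19 = 9 + 19 = 28$)
$N = \frac{1}{2898} \approx 0.00034507$
$s{\left(Y \right)} = 728$ ($s{\left(Y \right)} = 28 \left(25 + 1\right) = 28 \cdot 26 = 728$)
$\frac{2130554}{s{\left(N \right)}} = \frac{2130554}{728} = 2130554 \cdot \frac{1}{728} = \frac{1065277}{364}$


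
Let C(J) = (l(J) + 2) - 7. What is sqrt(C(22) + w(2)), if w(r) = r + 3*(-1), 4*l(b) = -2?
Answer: I*sqrt(26)/2 ≈ 2.5495*I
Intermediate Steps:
l(b) = -1/2 (l(b) = (1/4)*(-2) = -1/2)
w(r) = -3 + r (w(r) = r - 3 = -3 + r)
C(J) = -11/2 (C(J) = (-1/2 + 2) - 7 = 3/2 - 7 = -11/2)
sqrt(C(22) + w(2)) = sqrt(-11/2 + (-3 + 2)) = sqrt(-11/2 - 1) = sqrt(-13/2) = I*sqrt(26)/2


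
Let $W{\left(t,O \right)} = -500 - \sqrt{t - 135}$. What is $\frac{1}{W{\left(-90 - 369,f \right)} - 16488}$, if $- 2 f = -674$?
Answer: $\frac{i}{- 16988 i + 3 \sqrt{66}} \approx -5.8865 \cdot 10^{-5} + 8.4452 \cdot 10^{-8} i$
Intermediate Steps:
$f = 337$ ($f = \left(- \frac{1}{2}\right) \left(-674\right) = 337$)
$W{\left(t,O \right)} = -500 - \sqrt{-135 + t}$
$\frac{1}{W{\left(-90 - 369,f \right)} - 16488} = \frac{1}{\left(-500 - \sqrt{-135 - 459}\right) - 16488} = \frac{1}{\left(-500 - \sqrt{-594}\right) - 16488} = \frac{1}{\left(-500 - 3 i \sqrt{66}\right) - 16488} = \frac{1}{-16988 - 3 i \sqrt{66}}$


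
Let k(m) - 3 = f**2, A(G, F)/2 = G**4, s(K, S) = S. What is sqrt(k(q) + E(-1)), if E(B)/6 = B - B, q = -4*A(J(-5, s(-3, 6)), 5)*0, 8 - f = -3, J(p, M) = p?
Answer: 2*sqrt(31) ≈ 11.136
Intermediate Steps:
f = 11 (f = 8 - 1*(-3) = 8 + 3 = 11)
A(G, F) = 2*G**4
q = 0 (q = -8*(-5)**4*0 = -8*625*0 = -4*1250*0 = -5000*0 = 0)
k(m) = 124 (k(m) = 3 + 11**2 = 3 + 121 = 124)
E(B) = 0 (E(B) = 6*(B - B) = 6*0 = 0)
sqrt(k(q) + E(-1)) = sqrt(124 + 0) = sqrt(124) = 2*sqrt(31)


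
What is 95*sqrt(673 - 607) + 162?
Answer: 162 + 95*sqrt(66) ≈ 933.78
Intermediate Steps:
95*sqrt(673 - 607) + 162 = 95*sqrt(66) + 162 = 162 + 95*sqrt(66)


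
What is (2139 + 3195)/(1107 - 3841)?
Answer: -2667/1367 ≈ -1.9510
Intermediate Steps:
(2139 + 3195)/(1107 - 3841) = 5334/(-2734) = 5334*(-1/2734) = -2667/1367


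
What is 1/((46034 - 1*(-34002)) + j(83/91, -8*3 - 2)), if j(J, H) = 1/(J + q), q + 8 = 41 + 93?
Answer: 11549/924335855 ≈ 1.2494e-5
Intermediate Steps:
q = 126 (q = -8 + (41 + 93) = -8 + 134 = 126)
j(J, H) = 1/(126 + J) (j(J, H) = 1/(J + 126) = 1/(126 + J))
1/((46034 - 1*(-34002)) + j(83/91, -8*3 - 2)) = 1/((46034 - 1*(-34002)) + 1/(126 + 83/91)) = 1/((46034 + 34002) + 1/(126 + 83*(1/91))) = 1/(80036 + 1/(126 + 83/91)) = 1/(80036 + 1/(11549/91)) = 1/(80036 + 91/11549) = 1/(924335855/11549) = 11549/924335855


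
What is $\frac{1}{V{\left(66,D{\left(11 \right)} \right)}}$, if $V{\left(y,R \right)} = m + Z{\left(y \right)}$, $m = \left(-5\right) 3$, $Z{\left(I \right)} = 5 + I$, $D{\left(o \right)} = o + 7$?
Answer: $\frac{1}{56} \approx 0.017857$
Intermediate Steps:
$D{\left(o \right)} = 7 + o$
$m = -15$
$V{\left(y,R \right)} = -10 + y$ ($V{\left(y,R \right)} = -15 + \left(5 + y\right) = -10 + y$)
$\frac{1}{V{\left(66,D{\left(11 \right)} \right)}} = \frac{1}{-10 + 66} = \frac{1}{56}$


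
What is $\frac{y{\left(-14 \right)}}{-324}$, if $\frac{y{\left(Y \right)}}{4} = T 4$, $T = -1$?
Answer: $\frac{4}{81} \approx 0.049383$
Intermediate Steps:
$y{\left(Y \right)} = -16$ ($y{\left(Y \right)} = 4 \left(\left(-1\right) 4\right) = 4 \left(-4\right) = -16$)
$\frac{y{\left(-14 \right)}}{-324} = - \frac{16}{-324} = \left(-16\right) \left(- \frac{1}{324}\right) = \frac{4}{81}$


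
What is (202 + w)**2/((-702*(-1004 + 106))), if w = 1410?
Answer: 49972/12123 ≈ 4.1221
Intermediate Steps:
(202 + w)**2/((-702*(-1004 + 106))) = (202 + 1410)**2/((-702*(-1004 + 106))) = 1612**2/((-702*(-898))) = 2598544/630396 = 2598544*(1/630396) = 49972/12123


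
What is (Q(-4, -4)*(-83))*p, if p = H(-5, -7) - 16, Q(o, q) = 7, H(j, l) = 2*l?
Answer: 17430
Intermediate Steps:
p = -30 (p = 2*(-7) - 16 = -14 - 16 = -30)
(Q(-4, -4)*(-83))*p = (7*(-83))*(-30) = -581*(-30) = 17430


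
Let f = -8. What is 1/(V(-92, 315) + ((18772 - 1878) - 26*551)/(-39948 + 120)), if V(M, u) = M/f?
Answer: 6638/75909 ≈ 0.087447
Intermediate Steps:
V(M, u) = -M/8 (V(M, u) = M/(-8) = M*(-1/8) = -M/8)
1/(V(-92, 315) + ((18772 - 1878) - 26*551)/(-39948 + 120)) = 1/(-1/8*(-92) + ((18772 - 1878) - 26*551)/(-39948 + 120)) = 1/(23/2 + (16894 - 14326)/(-39828)) = 1/(23/2 + 2568*(-1/39828)) = 1/(23/2 - 214/3319) = 1/(75909/6638) = 6638/75909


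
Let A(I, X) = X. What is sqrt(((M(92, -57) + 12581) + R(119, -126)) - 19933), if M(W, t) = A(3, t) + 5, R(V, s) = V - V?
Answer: 2*I*sqrt(1851) ≈ 86.047*I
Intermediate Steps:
R(V, s) = 0
M(W, t) = 5 + t (M(W, t) = t + 5 = 5 + t)
sqrt(((M(92, -57) + 12581) + R(119, -126)) - 19933) = sqrt((((5 - 57) + 12581) + 0) - 19933) = sqrt(((-52 + 12581) + 0) - 19933) = sqrt((12529 + 0) - 19933) = sqrt(12529 - 19933) = sqrt(-7404) = 2*I*sqrt(1851)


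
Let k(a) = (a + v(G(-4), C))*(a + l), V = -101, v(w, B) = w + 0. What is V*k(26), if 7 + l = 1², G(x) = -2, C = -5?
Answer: -48480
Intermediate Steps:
v(w, B) = w
l = -6 (l = -7 + 1² = -7 + 1 = -6)
k(a) = (-6 + a)*(-2 + a) (k(a) = (a - 2)*(a - 6) = (-2 + a)*(-6 + a) = (-6 + a)*(-2 + a))
V*k(26) = -101*(12 + 26² - 8*26) = -101*(12 + 676 - 208) = -101*480 = -48480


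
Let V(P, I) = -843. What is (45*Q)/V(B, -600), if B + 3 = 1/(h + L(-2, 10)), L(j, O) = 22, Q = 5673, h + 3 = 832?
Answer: -85095/281 ≈ -302.83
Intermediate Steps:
h = 829 (h = -3 + 832 = 829)
B = -2552/851 (B = -3 + 1/(829 + 22) = -3 + 1/851 = -2552/851 ≈ -2.9988)
(45*Q)/V(B, -600) = (45*5673)/(-843) = 255285*(-1/843) = -85095/281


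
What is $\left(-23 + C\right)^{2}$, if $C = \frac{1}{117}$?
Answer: $\frac{7236100}{13689} \approx 528.61$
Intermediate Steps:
$C = \frac{1}{117} \approx 0.008547$
$\left(-23 + C\right)^{2} = \left(-23 + \frac{1}{117}\right)^{2} = \left(- \frac{2690}{117}\right)^{2} = \frac{7236100}{13689}$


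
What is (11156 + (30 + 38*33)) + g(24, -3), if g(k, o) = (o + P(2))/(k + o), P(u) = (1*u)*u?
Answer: 261241/21 ≈ 12440.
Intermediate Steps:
P(u) = u² (P(u) = u*u = u²)
g(k, o) = (4 + o)/(k + o) (g(k, o) = (o + 2²)/(k + o) = (o + 4)/(k + o) = (4 + o)/(k + o))
(11156 + (30 + 38*33)) + g(24, -3) = (11156 + (30 + 38*33)) + (4 - 3)/(24 - 3) = (11156 + (30 + 1254)) + 1/21 = (11156 + 1284) + (1/21)*1 = 12440 + 1/21 = 261241/21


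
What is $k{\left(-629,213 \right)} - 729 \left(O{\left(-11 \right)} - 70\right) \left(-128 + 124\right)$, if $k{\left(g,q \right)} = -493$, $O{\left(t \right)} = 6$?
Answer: $-187117$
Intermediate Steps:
$k{\left(-629,213 \right)} - 729 \left(O{\left(-11 \right)} - 70\right) \left(-128 + 124\right) = -493 - 729 \left(6 - 70\right) \left(-128 + 124\right) = -493 - 729 \left(\left(-64\right) \left(-4\right)\right) = -493 - 729 \cdot 256 = -493 - 186624 = -187117$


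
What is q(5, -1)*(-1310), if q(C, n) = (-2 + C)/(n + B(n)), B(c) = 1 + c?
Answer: 3930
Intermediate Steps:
q(C, n) = (-2 + C)/(1 + 2*n) (q(C, n) = (-2 + C)/(n + (1 + n)) = (-2 + C)/(1 + 2*n))
q(5, -1)*(-1310) = ((-2 + 5)/(1 + 2*(-1)))*(-1310) = (3/(1 - 2))*(-1310) = (3/(-1))*(-1310) = -1*3*(-1310) = -3*(-1310) = 3930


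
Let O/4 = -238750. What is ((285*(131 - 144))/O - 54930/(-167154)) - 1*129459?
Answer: -688858502422481/5321069000 ≈ -1.2946e+5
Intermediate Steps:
O = -955000 (O = 4*(-238750) = -955000)
((285*(131 - 144))/O - 54930/(-167154)) - 1*129459 = ((285*(131 - 144))/(-955000) - 54930/(-167154)) - 1*129459 = ((285*(-13))*(-1/955000) - 54930*(-1/167154)) - 129459 = (-3705*(-1/955000) + 9155/27859) - 129459 = (741/191000 + 9155/27859) - 129459 = 1769248519/5321069000 - 129459 = -688858502422481/5321069000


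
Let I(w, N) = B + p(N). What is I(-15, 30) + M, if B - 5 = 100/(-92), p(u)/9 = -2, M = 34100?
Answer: 783976/23 ≈ 34086.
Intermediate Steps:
p(u) = -18 (p(u) = 9*(-2) = -18)
B = 90/23 (B = 5 + 100/(-92) = 5 + 100*(-1/92) = 5 - 25/23 = 90/23 ≈ 3.9130)
I(w, N) = -324/23 (I(w, N) = 90/23 - 18 = -324/23)
I(-15, 30) + M = -324/23 + 34100 = 783976/23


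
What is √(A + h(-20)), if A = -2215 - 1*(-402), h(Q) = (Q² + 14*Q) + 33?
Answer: 2*I*√415 ≈ 40.743*I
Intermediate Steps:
h(Q) = 33 + Q² + 14*Q
A = -1813 (A = -2215 + 402 = -1813)
√(A + h(-20)) = √(-1813 + (33 + (-20)² + 14*(-20))) = √(-1813 + (33 + 400 - 280)) = √(-1813 + 153) = √(-1660) = 2*I*√415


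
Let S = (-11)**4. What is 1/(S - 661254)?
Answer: -1/646613 ≈ -1.5465e-6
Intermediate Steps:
S = 14641
1/(S - 661254) = 1/(14641 - 661254) = 1/(-646613) = -1/646613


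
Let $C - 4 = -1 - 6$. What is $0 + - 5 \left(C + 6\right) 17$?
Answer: $-255$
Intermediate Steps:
$C = -3$ ($C = 4 - 7 = -3$)
$0 + - 5 \left(C + 6\right) 17 = 0 + - 5 \left(-3 + 6\right) 17 = 0 + \left(-5\right) 3 \cdot 17 = 0 - 255 = -255$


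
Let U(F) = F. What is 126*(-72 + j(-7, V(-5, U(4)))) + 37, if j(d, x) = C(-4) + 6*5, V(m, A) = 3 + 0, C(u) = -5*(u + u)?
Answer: -215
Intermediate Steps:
C(u) = -10*u
V(m, A) = 3
j(d, x) = 70 (j(d, x) = -10*(-4) + 6*5 = 40 + 30 = 70)
126*(-72 + j(-7, V(-5, U(4)))) + 37 = 126*(-72 + 70) + 37 = 126*(-2) + 37 = -252 + 37 = -215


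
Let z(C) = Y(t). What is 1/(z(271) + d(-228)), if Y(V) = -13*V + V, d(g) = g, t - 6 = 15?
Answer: -1/480 ≈ -0.0020833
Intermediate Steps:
t = 21 (t = 6 + 15 = 21)
Y(V) = -12*V
z(C) = -252 (z(C) = -12*21 = -252)
1/(z(271) + d(-228)) = 1/(-252 - 228) = 1/(-480) = -1/480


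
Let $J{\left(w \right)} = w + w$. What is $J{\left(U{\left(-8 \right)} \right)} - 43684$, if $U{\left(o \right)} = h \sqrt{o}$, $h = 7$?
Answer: $-43684 + 28 i \sqrt{2} \approx -43684.0 + 39.598 i$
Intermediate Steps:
$U{\left(o \right)} = 7 \sqrt{o}$
$J{\left(w \right)} = 2 w$
$J{\left(U{\left(-8 \right)} \right)} - 43684 = 2 \cdot 7 \sqrt{-8} - 43684 = 2 \cdot 7 \cdot 2 i \sqrt{2} - 43684 = 2 \cdot 14 i \sqrt{2} - 43684 = 28 i \sqrt{2} - 43684 = -43684 + 28 i \sqrt{2}$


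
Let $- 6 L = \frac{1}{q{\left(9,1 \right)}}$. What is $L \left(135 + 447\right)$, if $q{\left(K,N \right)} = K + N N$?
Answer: $- \frac{97}{10} \approx -9.7$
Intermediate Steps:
$q{\left(K,N \right)} = K + N^{2}$
$L = - \frac{1}{60}$ ($L = - \frac{1}{6 \left(9 + 1^{2}\right)} = - \frac{1}{6 \left(9 + 1\right)} = - \frac{1}{6 \cdot 10} = \left(- \frac{1}{6}\right) \frac{1}{10} = - \frac{1}{60} \approx -0.016667$)
$L \left(135 + 447\right) = - \frac{135 + 447}{60} = \left(- \frac{1}{60}\right) 582 = - \frac{97}{10}$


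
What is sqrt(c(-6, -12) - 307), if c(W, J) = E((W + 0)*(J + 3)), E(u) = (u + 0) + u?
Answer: I*sqrt(199) ≈ 14.107*I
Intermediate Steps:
E(u) = 2*u (E(u) = u + u = 2*u)
c(W, J) = 2*W*(3 + J) (c(W, J) = 2*((W + 0)*(J + 3)) = 2*(W*(3 + J)) = 2*W*(3 + J))
sqrt(c(-6, -12) - 307) = sqrt(2*(-6)*(3 - 12) - 307) = sqrt(2*(-6)*(-9) - 307) = sqrt(108 - 307) = sqrt(-199) = I*sqrt(199)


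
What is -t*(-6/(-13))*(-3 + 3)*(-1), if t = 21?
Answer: 0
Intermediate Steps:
-t*(-6/(-13))*(-3 + 3)*(-1) = -21*(-6/(-13))*(-3 + 3)*(-1) = -21*(-6*(-1/13))*0*(-1) = -21*(6/13)*0 = -126*0/13 = -1*0 = 0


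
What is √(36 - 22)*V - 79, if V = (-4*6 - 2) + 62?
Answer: -79 + 36*√14 ≈ 55.700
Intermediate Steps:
V = 36 (V = (-24 - 2) + 62 = -26 + 62 = 36)
√(36 - 22)*V - 79 = √(36 - 22)*36 - 79 = √14*36 - 79 = 36*√14 - 79 = -79 + 36*√14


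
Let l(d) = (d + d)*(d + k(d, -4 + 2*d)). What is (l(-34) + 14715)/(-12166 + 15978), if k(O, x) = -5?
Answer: 17367/3812 ≈ 4.5559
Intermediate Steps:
l(d) = 2*d*(-5 + d) (l(d) = (d + d)*(d - 5) = (2*d)*(-5 + d) = 2*d*(-5 + d))
(l(-34) + 14715)/(-12166 + 15978) = (2*(-34)*(-5 - 34) + 14715)/(-12166 + 15978) = (2*(-34)*(-39) + 14715)/3812 = (2652 + 14715)*(1/3812) = 17367*(1/3812) = 17367/3812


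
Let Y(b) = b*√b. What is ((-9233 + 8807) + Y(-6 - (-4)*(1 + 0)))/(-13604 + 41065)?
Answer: -426/27461 - 2*I*√2/27461 ≈ -0.015513 - 0.000103*I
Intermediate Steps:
Y(b) = b^(3/2)
((-9233 + 8807) + Y(-6 - (-4)*(1 + 0)))/(-13604 + 41065) = ((-9233 + 8807) + (-6 - (-4)*(1 + 0))^(3/2))/(-13604 + 41065) = (-426 + (-6 - (-4))^(3/2))/27461 = (-426 + (-6 - 1*(-4))^(3/2))*(1/27461) = (-426 + (-6 + 4)^(3/2))*(1/27461) = (-426 + (-2)^(3/2))*(1/27461) = (-426 - 2*I*√2)*(1/27461) = -426/27461 - 2*I*√2/27461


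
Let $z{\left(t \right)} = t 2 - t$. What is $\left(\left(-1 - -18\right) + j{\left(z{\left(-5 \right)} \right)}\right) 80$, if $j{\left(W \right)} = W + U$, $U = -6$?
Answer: $480$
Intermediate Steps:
$z{\left(t \right)} = t$ ($z{\left(t \right)} = 2 t - t = t$)
$j{\left(W \right)} = -6 + W$ ($j{\left(W \right)} = W - 6 = -6 + W$)
$\left(\left(-1 - -18\right) + j{\left(z{\left(-5 \right)} \right)}\right) 80 = \left(\left(-1 - -18\right) - 11\right) 80 = \left(\left(-1 + 18\right) - 11\right) 80 = \left(17 - 11\right) 80 = 6 \cdot 80 = 480$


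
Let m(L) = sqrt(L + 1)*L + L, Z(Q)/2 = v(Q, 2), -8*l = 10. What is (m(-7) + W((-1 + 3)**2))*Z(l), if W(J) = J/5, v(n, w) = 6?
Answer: -372/5 - 84*I*sqrt(6) ≈ -74.4 - 205.76*I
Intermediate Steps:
l = -5/4 (l = -1/8*10 = -5/4 ≈ -1.2500)
Z(Q) = 12 (Z(Q) = 2*6 = 12)
W(J) = J/5 (W(J) = J*(1/5) = J/5)
m(L) = L + L*sqrt(1 + L) (m(L) = sqrt(1 + L)*L + L = L*sqrt(1 + L) + L = L + L*sqrt(1 + L))
(m(-7) + W((-1 + 3)**2))*Z(l) = (-7*(1 + sqrt(1 - 7)) + (-1 + 3)**2/5)*12 = (-7*(1 + sqrt(-6)) + (1/5)*2**2)*12 = (-7*(1 + I*sqrt(6)) + (1/5)*4)*12 = ((-7 - 7*I*sqrt(6)) + 4/5)*12 = (-31/5 - 7*I*sqrt(6))*12 = -372/5 - 84*I*sqrt(6)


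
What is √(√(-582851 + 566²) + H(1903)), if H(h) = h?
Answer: √(1903 + I*√262495) ≈ 44.01 + 5.8208*I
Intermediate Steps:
√(√(-582851 + 566²) + H(1903)) = √(√(-582851 + 566²) + 1903) = √(√(-582851 + 320356) + 1903) = √(√(-262495) + 1903) = √(I*√262495 + 1903) = √(1903 + I*√262495)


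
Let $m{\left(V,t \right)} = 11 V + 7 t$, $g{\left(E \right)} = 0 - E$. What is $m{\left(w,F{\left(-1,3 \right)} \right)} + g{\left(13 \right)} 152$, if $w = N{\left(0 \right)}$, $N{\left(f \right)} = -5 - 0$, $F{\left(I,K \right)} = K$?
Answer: $-2010$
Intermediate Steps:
$N{\left(f \right)} = -5$ ($N{\left(f \right)} = -5 + 0 = -5$)
$g{\left(E \right)} = - E$
$w = -5$
$m{\left(V,t \right)} = 7 t + 11 V$
$m{\left(w,F{\left(-1,3 \right)} \right)} + g{\left(13 \right)} 152 = \left(7 \cdot 3 + 11 \left(-5\right)\right) + \left(-1\right) 13 \cdot 152 = \left(21 - 55\right) - 1976 = -34 - 1976 = -2010$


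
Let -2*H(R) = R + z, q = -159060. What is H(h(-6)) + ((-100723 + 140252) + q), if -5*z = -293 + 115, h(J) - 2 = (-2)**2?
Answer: -597759/5 ≈ -1.1955e+5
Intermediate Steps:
h(J) = 6 (h(J) = 2 + (-2)**2 = 2 + 4 = 6)
z = 178/5 (z = -(-293 + 115)/5 = -1/5*(-178) = 178/5 ≈ 35.600)
H(R) = -89/5 - R/2 (H(R) = -(R + 178/5)/2 = -(178/5 + R)/2 = -89/5 - R/2)
H(h(-6)) + ((-100723 + 140252) + q) = (-89/5 - 1/2*6) + ((-100723 + 140252) - 159060) = (-89/5 - 3) + (39529 - 159060) = -104/5 - 119531 = -597759/5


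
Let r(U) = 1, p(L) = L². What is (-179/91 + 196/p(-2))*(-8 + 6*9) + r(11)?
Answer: 196971/91 ≈ 2164.5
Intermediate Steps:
(-179/91 + 196/p(-2))*(-8 + 6*9) + r(11) = (-179/91 + 196/((-2)²))*(-8 + 6*9) + 1 = (-179*1/91 + 196/4)*(-8 + 54) + 1 = (-179/91 + 196*(¼))*46 + 1 = (-179/91 + 49)*46 + 1 = (4280/91)*46 + 1 = 196880/91 + 1 = 196971/91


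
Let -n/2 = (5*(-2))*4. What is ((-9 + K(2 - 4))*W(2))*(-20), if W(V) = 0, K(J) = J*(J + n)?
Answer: 0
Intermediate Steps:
n = 80 (n = -2*5*(-2)*4 = -(-20)*4 = -2*(-40) = 80)
K(J) = J*(80 + J) (K(J) = J*(J + 80) = J*(80 + J))
((-9 + K(2 - 4))*W(2))*(-20) = ((-9 + (2 - 4)*(80 + (2 - 4)))*0)*(-20) = ((-9 - 2*(80 - 2))*0)*(-20) = ((-9 - 2*78)*0)*(-20) = ((-9 - 156)*0)*(-20) = -165*0*(-20) = 0*(-20) = 0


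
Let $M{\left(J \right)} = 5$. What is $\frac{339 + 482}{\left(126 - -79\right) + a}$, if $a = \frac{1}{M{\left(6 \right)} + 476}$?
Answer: $\frac{394901}{98606} \approx 4.0048$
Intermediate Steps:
$a = \frac{1}{481}$ ($a = \frac{1}{5 + 476} = \frac{1}{481} \approx 0.002079$)
$\frac{339 + 482}{\left(126 - -79\right) + a} = \frac{339 + 482}{\left(126 - -79\right) + \frac{1}{481}} = \frac{821}{\left(126 + 79\right) + \frac{1}{481}} = \frac{821}{205 + \frac{1}{481}} = \frac{821}{\frac{98606}{481}} = 821 \cdot \frac{481}{98606} = \frac{394901}{98606}$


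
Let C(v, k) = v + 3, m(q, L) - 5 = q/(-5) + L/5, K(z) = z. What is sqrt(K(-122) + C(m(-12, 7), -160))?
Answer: I*sqrt(2755)/5 ≈ 10.498*I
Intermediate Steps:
m(q, L) = 5 - q/5 + L/5 (m(q, L) = 5 + (q/(-5) + L/5) = 5 + (q*(-1/5) + L*(1/5)) = 5 + (-q/5 + L/5) = 5 - q/5 + L/5)
C(v, k) = 3 + v
sqrt(K(-122) + C(m(-12, 7), -160)) = sqrt(-122 + (3 + (5 - 1/5*(-12) + (1/5)*7))) = sqrt(-122 + (3 + (5 + 12/5 + 7/5))) = sqrt(-122 + (3 + 44/5)) = sqrt(-122 + 59/5) = sqrt(-551/5) = I*sqrt(2755)/5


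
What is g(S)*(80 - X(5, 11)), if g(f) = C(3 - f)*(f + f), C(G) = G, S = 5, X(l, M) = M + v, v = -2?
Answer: -1420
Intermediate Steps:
X(l, M) = -2 + M (X(l, M) = M - 2 = -2 + M)
g(f) = 2*f*(3 - f) (g(f) = (3 - f)*(f + f) = (3 - f)*(2*f) = 2*f*(3 - f))
g(S)*(80 - X(5, 11)) = (2*5*(3 - 1*5))*(80 - (-2 + 11)) = (2*5*(3 - 5))*(80 - 1*9) = (2*5*(-2))*(80 - 9) = -20*71 = -1420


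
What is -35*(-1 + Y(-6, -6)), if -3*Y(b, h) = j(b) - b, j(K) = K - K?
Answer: 105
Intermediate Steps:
j(K) = 0
Y(b, h) = b/3 (Y(b, h) = -(0 - b)/3 = -(-1)*b/3 = b/3)
-35*(-1 + Y(-6, -6)) = -35*(-1 + (⅓)*(-6)) = -35*(-1 - 2) = -35*(-3) = 105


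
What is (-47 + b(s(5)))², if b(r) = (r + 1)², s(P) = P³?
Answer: 250557241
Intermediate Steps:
b(r) = (1 + r)²
(-47 + b(s(5)))² = (-47 + (1 + 5³)²)² = (-47 + (1 + 125)²)² = (-47 + 126²)² = (-47 + 15876)² = 15829² = 250557241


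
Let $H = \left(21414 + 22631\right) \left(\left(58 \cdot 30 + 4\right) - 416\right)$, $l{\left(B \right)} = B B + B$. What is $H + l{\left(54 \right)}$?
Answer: $58494730$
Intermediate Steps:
$l{\left(B \right)} = B + B^{2}$ ($l{\left(B \right)} = B^{2} + B = B + B^{2}$)
$H = 58491760$ ($H = 44045 \left(\left(1740 + 4\right) - 416\right) = 44045 \left(1744 - 416\right) = 44045 \cdot 1328 = 58491760$)
$H + l{\left(54 \right)} = 58491760 + 54 \left(1 + 54\right) = 58491760 + 54 \cdot 55 = 58491760 + 2970 = 58494730$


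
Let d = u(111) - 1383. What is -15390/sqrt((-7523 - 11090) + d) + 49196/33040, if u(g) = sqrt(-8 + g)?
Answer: 1757/1180 + 15390*I/sqrt(19996 - sqrt(103)) ≈ 1.489 + 108.86*I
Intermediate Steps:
d = -1383 + sqrt(103) (d = sqrt(-8 + 111) - 1383 = sqrt(103) - 1383 = -1383 + sqrt(103) ≈ -1372.9)
-15390/sqrt((-7523 - 11090) + d) + 49196/33040 = -15390/sqrt((-7523 - 11090) + (-1383 + sqrt(103))) + 49196/33040 = -15390/sqrt(-18613 + (-1383 + sqrt(103))) + 49196*(1/33040) = -15390/sqrt(-19996 + sqrt(103)) + 1757/1180 = 1757/1180 - 15390/sqrt(-19996 + sqrt(103))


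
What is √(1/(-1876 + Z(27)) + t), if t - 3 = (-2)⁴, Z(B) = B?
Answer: √35130/43 ≈ 4.3588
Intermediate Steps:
t = 19 (t = 3 + (-2)⁴ = 3 + 16 = 19)
√(1/(-1876 + Z(27)) + t) = √(1/(-1876 + 27) + 19) = √(1/(-1849) + 19) = √(-1/1849 + 19) = √(35130/1849) = √35130/43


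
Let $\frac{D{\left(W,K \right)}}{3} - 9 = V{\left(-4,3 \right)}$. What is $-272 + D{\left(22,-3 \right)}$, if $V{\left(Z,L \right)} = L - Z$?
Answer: $-224$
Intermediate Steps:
$D{\left(W,K \right)} = 48$ ($D{\left(W,K \right)} = 27 + 3 \left(3 - -4\right) = 27 + 3 \left(3 + 4\right) = 27 + 3 \cdot 7 = 27 + 21 = 48$)
$-272 + D{\left(22,-3 \right)} = -272 + 48 = -224$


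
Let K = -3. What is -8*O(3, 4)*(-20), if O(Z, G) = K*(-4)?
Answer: 1920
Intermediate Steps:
O(Z, G) = 12 (O(Z, G) = -3*(-4) = 12)
-8*O(3, 4)*(-20) = -8*12*(-20) = -96*(-20) = 1920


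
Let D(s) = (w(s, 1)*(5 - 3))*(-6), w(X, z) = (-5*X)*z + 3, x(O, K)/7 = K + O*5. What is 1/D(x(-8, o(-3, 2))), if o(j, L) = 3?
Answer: -1/15576 ≈ -6.4201e-5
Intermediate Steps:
x(O, K) = 7*K + 35*O (x(O, K) = 7*(K + O*5) = 7*(K + 5*O) = 7*K + 35*O)
w(X, z) = 3 - 5*X*z (w(X, z) = -5*X*z + 3 = 3 - 5*X*z)
D(s) = -36 + 60*s (D(s) = ((3 - 5*s*1)*(5 - 3))*(-6) = ((3 - 5*s)*2)*(-6) = (6 - 10*s)*(-6) = -36 + 60*s)
1/D(x(-8, o(-3, 2))) = 1/(-36 + 60*(7*3 + 35*(-8))) = 1/(-36 + 60*(21 - 280)) = 1/(-36 + 60*(-259)) = 1/(-36 - 15540) = 1/(-15576) = -1/15576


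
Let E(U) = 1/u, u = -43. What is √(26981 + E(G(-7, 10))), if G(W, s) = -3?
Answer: √49887826/43 ≈ 164.26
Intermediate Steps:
E(U) = -1/43 (E(U) = 1/(-43) = -1/43)
√(26981 + E(G(-7, 10))) = √(26981 - 1/43) = √(1160182/43) = √49887826/43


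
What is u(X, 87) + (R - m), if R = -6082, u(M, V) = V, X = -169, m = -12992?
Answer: 6997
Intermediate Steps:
u(X, 87) + (R - m) = 87 + (-6082 - 1*(-12992)) = 87 + (-6082 + 12992) = 87 + 6910 = 6997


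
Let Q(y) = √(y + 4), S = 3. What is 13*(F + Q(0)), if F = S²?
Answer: 143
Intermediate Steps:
Q(y) = √(4 + y)
F = 9 (F = 3² = 9)
13*(F + Q(0)) = 13*(9 + √(4 + 0)) = 13*(9 + √4) = 13*(9 + 2) = 13*11 = 143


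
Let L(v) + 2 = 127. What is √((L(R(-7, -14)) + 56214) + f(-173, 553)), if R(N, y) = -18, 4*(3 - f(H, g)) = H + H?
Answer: √225714/2 ≈ 237.55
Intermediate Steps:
f(H, g) = 3 - H/2 (f(H, g) = 3 - (H + H)/4 = 3 - H/2)
L(v) = 125 (L(v) = -2 + 127 = 125)
√((L(R(-7, -14)) + 56214) + f(-173, 553)) = √((125 + 56214) + (3 - ½*(-173))) = √(56339 + (3 + 173/2)) = √(56339 + 179/2) = √(112857/2) = √225714/2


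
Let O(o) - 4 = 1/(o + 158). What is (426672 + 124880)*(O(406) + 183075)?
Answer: 14237840131616/141 ≈ 1.0098e+11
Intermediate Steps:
O(o) = 4 + 1/(158 + o) (O(o) = 4 + 1/(o + 158) = 4 + 1/(158 + o))
(426672 + 124880)*(O(406) + 183075) = (426672 + 124880)*((633 + 4*406)/(158 + 406) + 183075) = 551552*((633 + 1624)/564 + 183075) = 551552*((1/564)*2257 + 183075) = 551552*(2257/564 + 183075) = 551552*(103256557/564) = 14237840131616/141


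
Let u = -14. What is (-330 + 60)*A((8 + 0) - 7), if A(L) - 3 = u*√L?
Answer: 2970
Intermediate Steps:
A(L) = 3 - 14*√L
(-330 + 60)*A((8 + 0) - 7) = (-330 + 60)*(3 - 14*√((8 + 0) - 7)) = -270*(3 - 14*√(8 - 7)) = -270*(3 - 14*√1) = -270*(3 - 14*1) = -270*(3 - 14) = -270*(-11) = 2970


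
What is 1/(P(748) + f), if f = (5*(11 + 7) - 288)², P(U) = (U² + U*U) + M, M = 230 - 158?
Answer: 1/1158284 ≈ 8.6335e-7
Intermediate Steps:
M = 72
P(U) = 72 + 2*U² (P(U) = (U² + U*U) + 72 = (U² + U²) + 72 = 2*U² + 72 = 72 + 2*U²)
f = 39204 (f = (5*18 - 288)² = (90 - 288)² = (-198)² = 39204)
1/(P(748) + f) = 1/((72 + 2*748²) + 39204) = 1/((72 + 2*559504) + 39204) = 1/((72 + 1119008) + 39204) = 1/(1119080 + 39204) = 1/1158284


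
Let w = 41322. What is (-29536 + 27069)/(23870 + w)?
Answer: -2467/65192 ≈ -0.037842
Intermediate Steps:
(-29536 + 27069)/(23870 + w) = (-29536 + 27069)/(23870 + 41322) = -2467/65192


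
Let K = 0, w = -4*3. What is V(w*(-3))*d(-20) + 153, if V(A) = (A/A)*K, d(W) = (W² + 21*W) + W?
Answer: 153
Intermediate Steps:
d(W) = W² + 22*W
w = -12
V(A) = 0 (V(A) = (A/A)*0 = 1*0 = 0)
V(w*(-3))*d(-20) + 153 = 0*(-20*(22 - 20)) + 153 = 0*(-20*2) + 153 = 0*(-40) + 153 = 0 + 153 = 153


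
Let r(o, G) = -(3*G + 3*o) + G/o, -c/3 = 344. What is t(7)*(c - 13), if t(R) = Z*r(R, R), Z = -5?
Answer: -214225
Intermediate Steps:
c = -1032 (c = -3*344 = -1032)
r(o, G) = -3*G - 3*o + G/o (r(o, G) = -(3*G + 3*o) + G/o = -3*(G + o) + G/o = (-3*G - 3*o) + G/o = -3*G - 3*o + G/o)
t(R) = -5*(R - 6*R²)/R (t(R) = -5*(R - 3*R*(R + R))/R = -5*(R - 3*R*2*R)/R = -5*(R - 6*R²)/R)
t(7)*(c - 13) = (-5 + 30*7)*(-1032 - 13) = (-5 + 210)*(-1045) = 205*(-1045) = -214225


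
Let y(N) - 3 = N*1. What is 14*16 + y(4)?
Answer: 231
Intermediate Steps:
y(N) = 3 + N (y(N) = 3 + N*1 = 3 + N)
14*16 + y(4) = 14*16 + (3 + 4) = 224 + 7 = 231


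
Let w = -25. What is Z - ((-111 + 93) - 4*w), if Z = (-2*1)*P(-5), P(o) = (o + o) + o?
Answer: -52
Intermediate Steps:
P(o) = 3*o (P(o) = 2*o + o = 3*o)
Z = 30 (Z = (-2*1)*(3*(-5)) = -2*(-15) = 30)
Z - ((-111 + 93) - 4*w) = 30 - ((-111 + 93) - 4*(-25)) = 30 - (-18 - 1*(-100)) = 30 - (-18 + 100) = 30 - 1*82 = 30 - 82 = -52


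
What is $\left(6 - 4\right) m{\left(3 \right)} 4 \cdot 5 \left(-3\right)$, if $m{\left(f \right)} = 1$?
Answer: $-120$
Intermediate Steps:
$\left(6 - 4\right) m{\left(3 \right)} 4 \cdot 5 \left(-3\right) = \left(6 - 4\right) 1 \cdot 4 \cdot 5 \left(-3\right) = 2 \cdot 1 \cdot 20 \left(-3\right) = 2 \left(-60\right) = -120$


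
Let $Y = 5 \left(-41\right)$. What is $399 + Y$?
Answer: $194$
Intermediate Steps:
$Y = -205$
$399 + Y = 399 - 205 = 194$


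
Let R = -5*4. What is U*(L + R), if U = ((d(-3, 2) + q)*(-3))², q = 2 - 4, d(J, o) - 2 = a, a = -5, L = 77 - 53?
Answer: 900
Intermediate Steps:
R = -20
L = 24
d(J, o) = -3 (d(J, o) = 2 - 5 = -3)
q = -2
U = 225 (U = ((-3 - 2)*(-3))² = (-5*(-3))² = 15² = 225)
U*(L + R) = 225*(24 - 20) = 225*4 = 900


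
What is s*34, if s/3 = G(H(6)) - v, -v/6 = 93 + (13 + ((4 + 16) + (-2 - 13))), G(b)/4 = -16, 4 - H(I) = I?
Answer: 61404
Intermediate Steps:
H(I) = 4 - I
G(b) = -64 (G(b) = 4*(-16) = -64)
v = -666 (v = -6*(93 + (13 + ((4 + 16) + (-2 - 13)))) = -6*(93 + (13 + (20 - 15))) = -6*(93 + (13 + 5)) = -6*(93 + 18) = -6*111 = -666)
s = 1806 (s = 3*(-64 - 1*(-666)) = 3*(-64 + 666) = 3*602 = 1806)
s*34 = 1806*34 = 61404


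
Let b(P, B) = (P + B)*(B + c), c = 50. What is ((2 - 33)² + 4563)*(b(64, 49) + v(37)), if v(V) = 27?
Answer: 61946136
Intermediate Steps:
b(P, B) = (50 + B)*(B + P) (b(P, B) = (P + B)*(B + 50) = (B + P)*(50 + B) = (50 + B)*(B + P))
((2 - 33)² + 4563)*(b(64, 49) + v(37)) = ((2 - 33)² + 4563)*((49² + 50*49 + 50*64 + 49*64) + 27) = ((-31)² + 4563)*((2401 + 2450 + 3200 + 3136) + 27) = (961 + 4563)*(11187 + 27) = 5524*11214 = 61946136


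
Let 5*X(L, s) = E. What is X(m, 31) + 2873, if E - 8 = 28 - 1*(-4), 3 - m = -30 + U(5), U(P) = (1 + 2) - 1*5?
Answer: 2881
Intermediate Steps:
U(P) = -2 (U(P) = 3 - 5 = -2)
m = 35 (m = 3 - (-30 - 2) = 3 - 1*(-32) = 3 + 32 = 35)
E = 40 (E = 8 + (28 - 1*(-4)) = 8 + (28 + 4) = 8 + 32 = 40)
X(L, s) = 8 (X(L, s) = (⅕)*40 = 8)
X(m, 31) + 2873 = 8 + 2873 = 2881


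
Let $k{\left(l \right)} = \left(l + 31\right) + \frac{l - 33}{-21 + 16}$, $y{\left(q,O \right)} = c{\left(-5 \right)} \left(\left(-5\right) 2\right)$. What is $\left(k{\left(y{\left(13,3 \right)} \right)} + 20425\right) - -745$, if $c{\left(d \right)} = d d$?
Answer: $\frac{105038}{5} \approx 21008.0$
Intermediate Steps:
$c{\left(d \right)} = d^{2}$
$y{\left(q,O \right)} = -250$ ($y{\left(q,O \right)} = \left(-5\right)^{2} \left(\left(-5\right) 2\right) = 25 \left(-10\right) = -250$)
$k{\left(l \right)} = \frac{188}{5} + \frac{4 l}{5}$ ($k{\left(l \right)} = \left(31 + l\right) + \frac{-33 + l}{-5} = \left(31 + l\right) + \left(-33 + l\right) \left(- \frac{1}{5}\right) = \left(31 + l\right) - \left(- \frac{33}{5} + \frac{l}{5}\right) = \frac{188}{5} + \frac{4 l}{5}$)
$\left(k{\left(y{\left(13,3 \right)} \right)} + 20425\right) - -745 = \left(\left(\frac{188}{5} + \frac{4}{5} \left(-250\right)\right) + 20425\right) - -745 = \left(\left(\frac{188}{5} - 200\right) + 20425\right) + 745 = \left(- \frac{812}{5} + 20425\right) + 745 = \frac{101313}{5} + 745 = \frac{105038}{5}$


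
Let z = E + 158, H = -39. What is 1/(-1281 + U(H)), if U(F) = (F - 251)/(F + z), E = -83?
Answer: -18/23203 ≈ -0.00077576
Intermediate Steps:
z = 75 (z = -83 + 158 = 75)
U(F) = (-251 + F)/(75 + F) (U(F) = (F - 251)/(F + 75) = (-251 + F)/(75 + F))
1/(-1281 + U(H)) = 1/(-1281 + (-251 - 39)/(75 - 39)) = 1/(-1281 - 290/36) = 1/(-1281 + (1/36)*(-290)) = 1/(-1281 - 145/18) = 1/(-23203/18) = -18/23203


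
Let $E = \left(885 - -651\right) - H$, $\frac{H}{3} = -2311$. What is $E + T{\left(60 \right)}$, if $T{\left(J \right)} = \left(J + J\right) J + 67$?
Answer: $15736$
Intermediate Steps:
$H = -6933$ ($H = 3 \left(-2311\right) = -6933$)
$T{\left(J \right)} = 67 + 2 J^{2}$ ($T{\left(J \right)} = 2 J J + 67 = 2 J^{2} + 67 = 67 + 2 J^{2}$)
$E = 8469$ ($E = \left(885 - -651\right) - -6933 = \left(885 + 651\right) + 6933 = 1536 + 6933 = 8469$)
$E + T{\left(60 \right)} = 8469 + \left(67 + 2 \cdot 60^{2}\right) = 8469 + \left(67 + 2 \cdot 3600\right) = 8469 + \left(67 + 7200\right) = 8469 + 7267 = 15736$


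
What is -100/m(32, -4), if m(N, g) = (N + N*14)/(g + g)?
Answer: 5/3 ≈ 1.6667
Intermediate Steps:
m(N, g) = 15*N/(2*g) (m(N, g) = (N + 14*N)/((2*g)) = (15*N)*(1/(2*g)) = 15*N/(2*g))
-100/m(32, -4) = -100/((15/2)*32/(-4)) = -100/((15/2)*32*(-1/4)) = -100/(-60) = -100*(-1/60) = 5/3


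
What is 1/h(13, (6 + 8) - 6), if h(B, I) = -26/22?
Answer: -11/13 ≈ -0.84615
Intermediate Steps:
h(B, I) = -13/11 (h(B, I) = -26*1/22 = -13/11)
1/h(13, (6 + 8) - 6) = 1/(-13/11) = -11/13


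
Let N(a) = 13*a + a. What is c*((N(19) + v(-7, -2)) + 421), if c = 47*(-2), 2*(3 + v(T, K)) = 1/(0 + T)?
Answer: -450025/7 ≈ -64289.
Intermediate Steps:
v(T, K) = -3 + 1/(2*T) (v(T, K) = -3 + 1/(2*(0 + T)) = -3 + 1/(2*T))
N(a) = 14*a
c = -94
c*((N(19) + v(-7, -2)) + 421) = -94*((14*19 + (-3 + (½)/(-7))) + 421) = -94*((266 + (-3 + (½)*(-⅐))) + 421) = -94*((266 + (-3 - 1/14)) + 421) = -94*((266 - 43/14) + 421) = -94*(3681/14 + 421) = -94*9575/14 = -450025/7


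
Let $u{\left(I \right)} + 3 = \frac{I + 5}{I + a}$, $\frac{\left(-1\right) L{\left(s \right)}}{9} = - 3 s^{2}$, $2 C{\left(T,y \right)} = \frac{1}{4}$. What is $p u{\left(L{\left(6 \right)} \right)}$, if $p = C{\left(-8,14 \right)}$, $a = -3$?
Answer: $- \frac{965}{3876} \approx -0.24897$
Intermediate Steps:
$C{\left(T,y \right)} = \frac{1}{8}$ ($C{\left(T,y \right)} = \frac{1}{2 \cdot 4} = \frac{1}{2} \cdot \frac{1}{4} = \frac{1}{8}$)
$L{\left(s \right)} = 27 s^{2}$ ($L{\left(s \right)} = - 9 \left(- 3 s^{2}\right) = 27 s^{2}$)
$p = \frac{1}{8} \approx 0.125$
$u{\left(I \right)} = -3 + \frac{5 + I}{-3 + I}$ ($u{\left(I \right)} = -3 + \frac{I + 5}{I - 3} = -3 + \frac{5 + I}{-3 + I}$)
$p u{\left(L{\left(6 \right)} \right)} = \frac{2 \frac{1}{-3 + 27 \cdot 6^{2}} \left(7 - 27 \cdot 6^{2}\right)}{8} = \frac{2 \frac{1}{-3 + 27 \cdot 36} \left(7 - 27 \cdot 36\right)}{8} = \frac{2 \frac{1}{-3 + 972} \left(7 - 972\right)}{8} = \frac{2 \cdot \frac{1}{969} \left(7 - 972\right)}{8} = \frac{2 \cdot \frac{1}{969} \left(-965\right)}{8} = \frac{1}{8} \left(- \frac{1930}{969}\right) = - \frac{965}{3876}$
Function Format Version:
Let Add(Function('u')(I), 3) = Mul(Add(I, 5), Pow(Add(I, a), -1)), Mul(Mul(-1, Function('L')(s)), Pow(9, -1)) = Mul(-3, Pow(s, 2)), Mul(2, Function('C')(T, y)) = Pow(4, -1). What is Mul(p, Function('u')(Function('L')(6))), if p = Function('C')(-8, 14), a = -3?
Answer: Rational(-965, 3876) ≈ -0.24897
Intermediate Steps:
Function('C')(T, y) = Rational(1, 8) (Function('C')(T, y) = Mul(Rational(1, 2), Pow(4, -1)) = Mul(Rational(1, 2), Rational(1, 4)) = Rational(1, 8))
Function('L')(s) = Mul(27, Pow(s, 2)) (Function('L')(s) = Mul(-9, Mul(-3, Pow(s, 2))) = Mul(27, Pow(s, 2)))
p = Rational(1, 8) ≈ 0.12500
Function('u')(I) = Add(-3, Mul(Pow(Add(-3, I), -1), Add(5, I))) (Function('u')(I) = Add(-3, Mul(Add(I, 5), Pow(Add(I, -3), -1))) = Add(-3, Mul(Add(5, I), Pow(Add(-3, I), -1))) = Add(-3, Mul(Pow(Add(-3, I), -1), Add(5, I))))
Mul(p, Function('u')(Function('L')(6))) = Mul(Rational(1, 8), Mul(2, Pow(Add(-3, Mul(27, Pow(6, 2))), -1), Add(7, Mul(-1, Mul(27, Pow(6, 2)))))) = Mul(Rational(1, 8), Mul(2, Pow(Add(-3, Mul(27, 36)), -1), Add(7, Mul(-1, Mul(27, 36))))) = Mul(Rational(1, 8), Mul(2, Pow(Add(-3, 972), -1), Add(7, Mul(-1, 972)))) = Mul(Rational(1, 8), Mul(2, Pow(969, -1), Add(7, -972))) = Mul(Rational(1, 8), Mul(2, Rational(1, 969), -965)) = Mul(Rational(1, 8), Rational(-1930, 969)) = Rational(-965, 3876)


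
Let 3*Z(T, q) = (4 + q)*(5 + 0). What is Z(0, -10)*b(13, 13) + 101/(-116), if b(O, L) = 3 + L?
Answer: -18661/116 ≈ -160.87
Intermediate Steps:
Z(T, q) = 20/3 + 5*q/3 (Z(T, q) = ((4 + q)*(5 + 0))/3 = ((4 + q)*5)/3 = (20 + 5*q)/3 = 20/3 + 5*q/3)
Z(0, -10)*b(13, 13) + 101/(-116) = (20/3 + (5/3)*(-10))*(3 + 13) + 101/(-116) = (20/3 - 50/3)*16 + 101*(-1/116) = -10*16 - 101/116 = -160 - 101/116 = -18661/116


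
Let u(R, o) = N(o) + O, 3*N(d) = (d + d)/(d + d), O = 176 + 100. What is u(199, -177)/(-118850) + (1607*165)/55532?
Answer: 47247489611/9899967300 ≈ 4.7725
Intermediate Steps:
O = 276
N(d) = ⅓ (N(d) = ((d + d)/(d + d))/3 = ((2*d)/((2*d)))/3 = ((2*d)*(1/(2*d)))/3 = (⅓)*1 = ⅓)
u(R, o) = 829/3 (u(R, o) = ⅓ + 276 = 829/3)
u(199, -177)/(-118850) + (1607*165)/55532 = (829/3)/(-118850) + (1607*165)/55532 = (829/3)*(-1/118850) + 265155*(1/55532) = -829/356550 + 265155/55532 = 47247489611/9899967300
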